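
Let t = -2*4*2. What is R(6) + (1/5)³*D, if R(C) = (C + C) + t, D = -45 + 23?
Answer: -522/125 ≈ -4.1760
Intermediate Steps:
D = -22
t = -16 (t = -8*2 = -16)
R(C) = -16 + 2*C (R(C) = (C + C) - 16 = 2*C - 16 = -16 + 2*C)
R(6) + (1/5)³*D = (-16 + 2*6) + (1/5)³*(-22) = (-16 + 12) + (⅕)³*(-22) = -4 + (1/125)*(-22) = -4 - 22/125 = -522/125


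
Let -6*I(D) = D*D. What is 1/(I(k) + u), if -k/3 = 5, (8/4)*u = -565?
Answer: -1/320 ≈ -0.0031250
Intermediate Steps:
u = -565/2 (u = (½)*(-565) = -565/2 ≈ -282.50)
k = -15 (k = -3*5 = -15)
I(D) = -D²/6 (I(D) = -D*D/6 = -D²/6)
1/(I(k) + u) = 1/(-⅙*(-15)² - 565/2) = 1/(-⅙*225 - 565/2) = 1/(-75/2 - 565/2) = 1/(-320) = -1/320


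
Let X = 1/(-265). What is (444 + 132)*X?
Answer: -576/265 ≈ -2.1736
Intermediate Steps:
X = -1/265 ≈ -0.0037736
(444 + 132)*X = (444 + 132)*(-1/265) = 576*(-1/265) = -576/265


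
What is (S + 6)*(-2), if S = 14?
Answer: -40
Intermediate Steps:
(S + 6)*(-2) = (14 + 6)*(-2) = 20*(-2) = -40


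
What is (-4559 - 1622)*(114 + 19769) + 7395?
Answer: -122889428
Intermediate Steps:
(-4559 - 1622)*(114 + 19769) + 7395 = -6181*19883 + 7395 = -122896823 + 7395 = -122889428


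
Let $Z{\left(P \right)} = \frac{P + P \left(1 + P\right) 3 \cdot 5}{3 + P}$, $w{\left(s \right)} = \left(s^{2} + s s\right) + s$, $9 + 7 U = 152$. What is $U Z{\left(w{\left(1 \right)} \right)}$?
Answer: $\frac{8723}{14} \approx 623.07$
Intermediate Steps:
$U = \frac{143}{7}$ ($U = - \frac{9}{7} + \frac{1}{7} \cdot 152 = - \frac{9}{7} + \frac{152}{7} = \frac{143}{7} \approx 20.429$)
$w{\left(s \right)} = s + 2 s^{2}$ ($w{\left(s \right)} = \left(s^{2} + s^{2}\right) + s = 2 s^{2} + s = s + 2 s^{2}$)
$Z{\left(P \right)} = \frac{P + 5 P \left(3 + 3 P\right)}{3 + P}$ ($Z{\left(P \right)} = \frac{P + P \left(3 + 3 P\right) 5}{3 + P} = \frac{P + 5 P \left(3 + 3 P\right)}{3 + P}$)
$U Z{\left(w{\left(1 \right)} \right)} = \frac{143 \frac{1 \left(1 + 2 \cdot 1\right) \left(16 + 15 \cdot 1 \left(1 + 2 \cdot 1\right)\right)}{3 + 1 \left(1 + 2 \cdot 1\right)}}{7} = \frac{143 \frac{1 \left(1 + 2\right) \left(16 + 15 \cdot 1 \left(1 + 2\right)\right)}{3 + 1 \left(1 + 2\right)}}{7} = \frac{143 \frac{1 \cdot 3 \left(16 + 15 \cdot 1 \cdot 3\right)}{3 + 1 \cdot 3}}{7} = \frac{143 \frac{3 \left(16 + 15 \cdot 3\right)}{3 + 3}}{7} = \frac{143 \frac{3 \left(16 + 45\right)}{6}}{7} = \frac{143 \cdot 3 \cdot \frac{1}{6} \cdot 61}{7} = \frac{143}{7} \cdot \frac{61}{2} = \frac{8723}{14}$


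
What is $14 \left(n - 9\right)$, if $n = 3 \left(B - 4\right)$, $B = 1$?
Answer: $-252$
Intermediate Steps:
$n = -9$ ($n = 3 \left(1 - 4\right) = 3 \left(-3\right) = -9$)
$14 \left(n - 9\right) = 14 \left(-9 - 9\right) = 14 \left(-18\right) = -252$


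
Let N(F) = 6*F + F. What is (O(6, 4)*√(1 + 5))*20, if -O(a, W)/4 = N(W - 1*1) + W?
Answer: -2000*√6 ≈ -4899.0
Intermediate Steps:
N(F) = 7*F
O(a, W) = 28 - 32*W (O(a, W) = -4*(7*(W - 1*1) + W) = -4*(7*(W - 1) + W) = -4*(7*(-1 + W) + W) = -4*((-7 + 7*W) + W) = -4*(-7 + 8*W) = 28 - 32*W)
(O(6, 4)*√(1 + 5))*20 = ((28 - 32*4)*√(1 + 5))*20 = ((28 - 128)*√6)*20 = -100*√6*20 = -2000*√6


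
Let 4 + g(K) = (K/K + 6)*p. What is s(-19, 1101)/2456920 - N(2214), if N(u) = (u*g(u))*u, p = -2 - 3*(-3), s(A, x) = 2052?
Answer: -135487357068087/614230 ≈ -2.2058e+8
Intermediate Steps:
p = 7 (p = -2 + 9 = 7)
g(K) = 45 (g(K) = -4 + (K/K + 6)*7 = -4 + (1 + 6)*7 = -4 + 7*7 = -4 + 49 = 45)
N(u) = 45*u² (N(u) = (u*45)*u = (45*u)*u = 45*u²)
s(-19, 1101)/2456920 - N(2214) = 2052/2456920 - 45*2214² = 2052*(1/2456920) - 45*4901796 = 513/614230 - 1*220580820 = 513/614230 - 220580820 = -135487357068087/614230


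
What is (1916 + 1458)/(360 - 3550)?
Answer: -1687/1595 ≈ -1.0577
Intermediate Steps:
(1916 + 1458)/(360 - 3550) = 3374/(-3190) = 3374*(-1/3190) = -1687/1595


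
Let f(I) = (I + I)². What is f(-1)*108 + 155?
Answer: 587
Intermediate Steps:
f(I) = 4*I² (f(I) = (2*I)² = 4*I²)
f(-1)*108 + 155 = (4*(-1)²)*108 + 155 = (4*1)*108 + 155 = 4*108 + 155 = 432 + 155 = 587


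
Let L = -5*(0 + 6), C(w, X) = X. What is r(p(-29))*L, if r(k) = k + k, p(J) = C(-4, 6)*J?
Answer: 10440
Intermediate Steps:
p(J) = 6*J
r(k) = 2*k
L = -30 (L = -5*6 = -1*30 = -30)
r(p(-29))*L = (2*(6*(-29)))*(-30) = (2*(-174))*(-30) = -348*(-30) = 10440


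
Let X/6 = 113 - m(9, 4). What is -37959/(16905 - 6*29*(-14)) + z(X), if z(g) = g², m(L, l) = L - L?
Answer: 2963570095/6447 ≈ 4.5968e+5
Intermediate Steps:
m(L, l) = 0
X = 678 (X = 6*(113 - 1*0) = 6*(113 + 0) = 6*113 = 678)
-37959/(16905 - 6*29*(-14)) + z(X) = -37959/(16905 - 6*29*(-14)) + 678² = -37959/(16905 - 174*(-14)) + 459684 = -37959/(16905 + 2436) + 459684 = -37959/19341 + 459684 = -37959*1/19341 + 459684 = -12653/6447 + 459684 = 2963570095/6447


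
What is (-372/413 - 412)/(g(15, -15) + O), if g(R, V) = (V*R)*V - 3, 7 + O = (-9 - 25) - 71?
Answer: -42632/336595 ≈ -0.12666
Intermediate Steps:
O = -112 (O = -7 + ((-9 - 25) - 71) = -7 + (-34 - 71) = -7 - 105 = -112)
g(R, V) = -3 + R*V² (g(R, V) = (R*V)*V - 3 = R*V² - 3 = -3 + R*V²)
(-372/413 - 412)/(g(15, -15) + O) = (-372/413 - 412)/((-3 + 15*(-15)²) - 112) = (-372*1/413 - 412)/((-3 + 15*225) - 112) = (-372/413 - 412)/((-3 + 3375) - 112) = -170528/(413*(3372 - 112)) = -170528/413/3260 = -170528/413*1/3260 = -42632/336595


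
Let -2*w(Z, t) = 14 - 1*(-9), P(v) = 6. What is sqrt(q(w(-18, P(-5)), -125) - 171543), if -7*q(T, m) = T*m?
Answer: I*sqrt(33662678)/14 ≈ 414.43*I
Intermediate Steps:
w(Z, t) = -23/2 (w(Z, t) = -(14 - 1*(-9))/2 = -(14 + 9)/2 = -1/2*23 = -23/2)
q(T, m) = -T*m/7
sqrt(q(w(-18, P(-5)), -125) - 171543) = sqrt(-1/7*(-23/2)*(-125) - 171543) = sqrt(-2875/14 - 171543) = sqrt(-2404477/14) = I*sqrt(33662678)/14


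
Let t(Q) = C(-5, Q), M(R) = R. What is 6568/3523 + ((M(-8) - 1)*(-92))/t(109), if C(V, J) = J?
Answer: 3632956/384007 ≈ 9.4606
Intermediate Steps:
t(Q) = Q
6568/3523 + ((M(-8) - 1)*(-92))/t(109) = 6568/3523 + ((-8 - 1)*(-92))/109 = 6568*(1/3523) - 9*(-92)*(1/109) = 6568/3523 + 828*(1/109) = 6568/3523 + 828/109 = 3632956/384007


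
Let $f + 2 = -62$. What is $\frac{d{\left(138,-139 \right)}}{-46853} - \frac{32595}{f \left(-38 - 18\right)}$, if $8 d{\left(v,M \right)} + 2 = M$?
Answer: $- \frac{1527110367}{167921152} \approx -9.0942$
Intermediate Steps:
$f = -64$ ($f = -2 - 62 = -64$)
$d{\left(v,M \right)} = - \frac{1}{4} + \frac{M}{8}$
$\frac{d{\left(138,-139 \right)}}{-46853} - \frac{32595}{f \left(-38 - 18\right)} = \frac{- \frac{1}{4} + \frac{1}{8} \left(-139\right)}{-46853} - \frac{32595}{\left(-64\right) \left(-38 - 18\right)} = \left(- \frac{1}{4} - \frac{139}{8}\right) \left(- \frac{1}{46853}\right) - \frac{32595}{\left(-64\right) \left(-56\right)} = \left(- \frac{141}{8}\right) \left(- \frac{1}{46853}\right) - \frac{32595}{3584} = \frac{141}{374824} - \frac{32595}{3584} = - \frac{1527110367}{167921152}$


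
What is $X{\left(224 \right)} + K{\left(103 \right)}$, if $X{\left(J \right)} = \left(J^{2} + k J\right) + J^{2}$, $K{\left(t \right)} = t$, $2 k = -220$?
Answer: $75815$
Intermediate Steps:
$k = -110$ ($k = \frac{1}{2} \left(-220\right) = -110$)
$X{\left(J \right)} = - 110 J + 2 J^{2}$ ($X{\left(J \right)} = \left(J^{2} - 110 J\right) + J^{2} = - 110 J + 2 J^{2}$)
$X{\left(224 \right)} + K{\left(103 \right)} = 2 \cdot 224 \left(-55 + 224\right) + 103 = 2 \cdot 224 \cdot 169 + 103 = 75712 + 103 = 75815$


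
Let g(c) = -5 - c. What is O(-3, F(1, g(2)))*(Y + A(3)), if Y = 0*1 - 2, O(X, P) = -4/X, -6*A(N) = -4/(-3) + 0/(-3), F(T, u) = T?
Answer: -80/27 ≈ -2.9630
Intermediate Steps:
A(N) = -2/9 (A(N) = -(-4/(-3) + 0/(-3))/6 = -(-4*(-⅓) + 0*(-⅓))/6 = -(4/3 + 0)/6 = -⅙*4/3 = -2/9)
Y = -2 (Y = 0 - 2 = -2)
O(-3, F(1, g(2)))*(Y + A(3)) = (-4/(-3))*(-2 - 2/9) = -4*(-⅓)*(-20/9) = (4/3)*(-20/9) = -80/27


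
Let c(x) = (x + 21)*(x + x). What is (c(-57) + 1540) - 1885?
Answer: 3759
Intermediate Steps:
c(x) = 2*x*(21 + x) (c(x) = (21 + x)*(2*x) = 2*x*(21 + x))
(c(-57) + 1540) - 1885 = (2*(-57)*(21 - 57) + 1540) - 1885 = (2*(-57)*(-36) + 1540) - 1885 = (4104 + 1540) - 1885 = 5644 - 1885 = 3759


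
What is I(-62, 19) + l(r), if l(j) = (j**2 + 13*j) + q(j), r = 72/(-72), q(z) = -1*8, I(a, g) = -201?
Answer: -221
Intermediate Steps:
q(z) = -8
r = -1 (r = 72*(-1/72) = -1)
l(j) = -8 + j**2 + 13*j (l(j) = (j**2 + 13*j) - 8 = -8 + j**2 + 13*j)
I(-62, 19) + l(r) = -201 + (-8 + (-1)**2 + 13*(-1)) = -201 + (-8 + 1 - 13) = -201 - 20 = -221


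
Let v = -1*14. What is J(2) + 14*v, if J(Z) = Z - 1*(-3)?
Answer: -191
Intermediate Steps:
J(Z) = 3 + Z (J(Z) = Z + 3 = 3 + Z)
v = -14
J(2) + 14*v = (3 + 2) + 14*(-14) = 5 - 196 = -191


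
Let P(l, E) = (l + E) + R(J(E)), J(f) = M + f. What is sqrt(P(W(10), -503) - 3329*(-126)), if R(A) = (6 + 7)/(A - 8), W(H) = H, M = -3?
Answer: sqrt(110687813674)/514 ≈ 647.27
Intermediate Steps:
J(f) = -3 + f
R(A) = 13/(-8 + A)
P(l, E) = E + l + 13/(-11 + E) (P(l, E) = (l + E) + 13/(-8 + (-3 + E)) = (E + l) + 13/(-11 + E) = E + l + 13/(-11 + E))
sqrt(P(W(10), -503) - 3329*(-126)) = sqrt((13 + (-11 - 503)*(-503 + 10))/(-11 - 503) - 3329*(-126)) = sqrt((13 - 514*(-493))/(-514) + 419454) = sqrt(-(13 + 253402)/514 + 419454) = sqrt(-1/514*253415 + 419454) = sqrt(-253415/514 + 419454) = sqrt(215345941/514) = sqrt(110687813674)/514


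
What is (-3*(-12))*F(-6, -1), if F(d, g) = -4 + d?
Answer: -360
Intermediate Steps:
(-3*(-12))*F(-6, -1) = (-3*(-12))*(-4 - 6) = 36*(-10) = -360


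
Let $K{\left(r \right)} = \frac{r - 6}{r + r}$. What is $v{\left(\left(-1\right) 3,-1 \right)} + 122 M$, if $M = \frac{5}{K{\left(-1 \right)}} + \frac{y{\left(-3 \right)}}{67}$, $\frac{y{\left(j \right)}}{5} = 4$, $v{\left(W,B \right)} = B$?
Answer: $\frac{98351}{469} \approx 209.7$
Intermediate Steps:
$y{\left(j \right)} = 20$ ($y{\left(j \right)} = 5 \cdot 4 = 20$)
$K{\left(r \right)} = \frac{-6 + r}{2 r}$
$M = \frac{810}{469}$ ($M = \frac{5}{\frac{1}{2} \frac{1}{-1} \left(-6 - 1\right)} + \frac{20}{67} = \frac{5}{\frac{1}{2} \left(-1\right) \left(-7\right)} + 20 \cdot \frac{1}{67} = \frac{5}{\frac{7}{2}} + \frac{20}{67} = 5 \cdot \frac{2}{7} + \frac{20}{67} = \frac{10}{7} + \frac{20}{67} = \frac{810}{469} \approx 1.7271$)
$v{\left(\left(-1\right) 3,-1 \right)} + 122 M = -1 + 122 \cdot \frac{810}{469} = -1 + \frac{98820}{469} = \frac{98351}{469}$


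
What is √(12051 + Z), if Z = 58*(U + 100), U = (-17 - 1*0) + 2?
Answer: √16981 ≈ 130.31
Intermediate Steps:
U = -15 (U = (-17 + 0) + 2 = -17 + 2 = -15)
Z = 4930 (Z = 58*(-15 + 100) = 58*85 = 4930)
√(12051 + Z) = √(12051 + 4930) = √16981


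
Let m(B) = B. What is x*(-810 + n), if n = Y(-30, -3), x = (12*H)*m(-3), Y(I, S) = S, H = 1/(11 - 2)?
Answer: 3252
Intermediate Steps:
H = 1/9 ≈ 0.11111
x = -4 (x = (12*(1/9))*(-3) = (4/3)*(-3) = -4)
n = -3
x*(-810 + n) = -4*(-810 - 3) = -4*(-813) = 3252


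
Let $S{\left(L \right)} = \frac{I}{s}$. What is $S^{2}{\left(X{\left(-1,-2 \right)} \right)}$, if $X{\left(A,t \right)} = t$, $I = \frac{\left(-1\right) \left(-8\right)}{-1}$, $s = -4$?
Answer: $4$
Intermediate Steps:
$I = -8$ ($I = 8 \left(-1\right) = -8$)
$S{\left(L \right)} = 2$ ($S{\left(L \right)} = - \frac{8}{-4} = \left(-8\right) \left(- \frac{1}{4}\right) = 2$)
$S^{2}{\left(X{\left(-1,-2 \right)} \right)} = 2^{2} = 4$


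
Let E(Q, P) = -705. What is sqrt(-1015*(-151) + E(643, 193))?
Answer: 4*sqrt(9535) ≈ 390.59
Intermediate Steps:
sqrt(-1015*(-151) + E(643, 193)) = sqrt(-1015*(-151) - 705) = sqrt(153265 - 705) = sqrt(152560) = 4*sqrt(9535)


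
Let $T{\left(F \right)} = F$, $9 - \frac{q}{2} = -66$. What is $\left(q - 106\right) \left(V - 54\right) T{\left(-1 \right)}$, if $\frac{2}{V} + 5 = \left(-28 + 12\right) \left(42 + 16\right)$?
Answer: $\frac{2216896}{933} \approx 2376.1$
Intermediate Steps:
$q = 150$ ($q = 18 - -132 = 18 + 132 = 150$)
$V = - \frac{2}{933}$ ($V = \frac{2}{-5 + \left(-28 + 12\right) \left(42 + 16\right)} = \frac{2}{-5 - 928} = \frac{2}{-933} = 2 \left(- \frac{1}{933}\right) = - \frac{2}{933} \approx -0.0021436$)
$\left(q - 106\right) \left(V - 54\right) T{\left(-1 \right)} = \left(150 - 106\right) \left(- \frac{2}{933} - 54\right) \left(-1\right) = 44 \left(- \frac{50384}{933}\right) \left(-1\right) = \left(- \frac{2216896}{933}\right) \left(-1\right) = \frac{2216896}{933}$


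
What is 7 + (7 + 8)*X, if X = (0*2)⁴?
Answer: 7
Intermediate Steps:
X = 0 (X = 0⁴ = 0)
7 + (7 + 8)*X = 7 + (7 + 8)*0 = 7 + 15*0 = 7 + 0 = 7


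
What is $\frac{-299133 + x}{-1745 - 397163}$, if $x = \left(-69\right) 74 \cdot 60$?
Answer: $\frac{605493}{398908} \approx 1.5179$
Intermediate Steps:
$x = -306360$ ($x = \left(-5106\right) 60 = -306360$)
$\frac{-299133 + x}{-1745 - 397163} = \frac{-299133 - 306360}{-1745 - 397163} = - \frac{605493}{-398908} = \left(-605493\right) \left(- \frac{1}{398908}\right) = \frac{605493}{398908}$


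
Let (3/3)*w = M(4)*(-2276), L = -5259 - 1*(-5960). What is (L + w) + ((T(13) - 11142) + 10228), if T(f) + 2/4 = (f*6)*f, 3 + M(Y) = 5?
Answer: -7503/2 ≈ -3751.5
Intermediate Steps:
L = 701 (L = -5259 + 5960 = 701)
M(Y) = 2 (M(Y) = -3 + 5 = 2)
T(f) = -½ + 6*f² (T(f) = -½ + (f*6)*f = -½ + (6*f)*f = -½ + 6*f²)
w = -4552 (w = 2*(-2276) = -4552)
(L + w) + ((T(13) - 11142) + 10228) = (701 - 4552) + (((-½ + 6*13²) - 11142) + 10228) = -3851 + (((-½ + 6*169) - 11142) + 10228) = -3851 + (((-½ + 1014) - 11142) + 10228) = -3851 + ((2027/2 - 11142) + 10228) = -3851 + (-20257/2 + 10228) = -3851 + 199/2 = -7503/2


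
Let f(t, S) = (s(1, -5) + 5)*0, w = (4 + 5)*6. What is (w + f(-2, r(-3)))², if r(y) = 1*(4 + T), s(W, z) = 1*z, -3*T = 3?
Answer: 2916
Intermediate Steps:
T = -1 (T = -⅓*3 = -1)
s(W, z) = z
w = 54 (w = 9*6 = 54)
r(y) = 3 (r(y) = 1*(4 - 1) = 1*3 = 3)
f(t, S) = 0 (f(t, S) = (-5 + 5)*0 = 0*0 = 0)
(w + f(-2, r(-3)))² = (54 + 0)² = 54² = 2916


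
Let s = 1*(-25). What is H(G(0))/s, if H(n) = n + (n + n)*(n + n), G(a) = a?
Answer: 0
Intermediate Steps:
s = -25
H(n) = n + 4*n² (H(n) = n + (2*n)*(2*n) = n + 4*n²)
H(G(0))/s = (0*(1 + 4*0))/(-25) = (0*(1 + 0))*(-1/25) = (0*1)*(-1/25) = 0*(-1/25) = 0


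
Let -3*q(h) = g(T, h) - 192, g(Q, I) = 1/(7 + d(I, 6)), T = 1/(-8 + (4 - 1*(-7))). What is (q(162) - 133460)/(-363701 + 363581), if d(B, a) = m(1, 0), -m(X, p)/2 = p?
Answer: 2801317/2520 ≈ 1111.6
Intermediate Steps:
m(X, p) = -2*p
d(B, a) = 0 (d(B, a) = -2*0 = 0)
T = 1/3 (T = 1/(-8 + (4 + 7)) = 1/(-8 + 11) = 1/3 ≈ 0.33333)
g(Q, I) = 1/7 (g(Q, I) = 1/(7 + 0) = 1/7)
q(h) = 1343/21 (q(h) = -(1/7 - 192)/3 = -1/3*(-1343/7) = 1343/21)
(q(162) - 133460)/(-363701 + 363581) = (1343/21 - 133460)/(-363701 + 363581) = -2801317/21/(-120) = -2801317/21*(-1/120) = 2801317/2520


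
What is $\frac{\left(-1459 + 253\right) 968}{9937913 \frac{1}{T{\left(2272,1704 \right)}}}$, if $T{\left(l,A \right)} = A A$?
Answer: $- \frac{3389704547328}{9937913} \approx -3.4109 \cdot 10^{5}$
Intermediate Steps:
$T{\left(l,A \right)} = A^{2}$
$\frac{\left(-1459 + 253\right) 968}{9937913 \frac{1}{T{\left(2272,1704 \right)}}} = \frac{\left(-1459 + 253\right) 968}{9937913 \frac{1}{1704^{2}}} = \frac{\left(-1206\right) 968}{9937913 \cdot \frac{1}{2903616}} = - \frac{1167408}{9937913 \cdot \frac{1}{2903616}} = - \frac{1167408}{\frac{9937913}{2903616}} = \left(-1167408\right) \frac{2903616}{9937913} = - \frac{3389704547328}{9937913}$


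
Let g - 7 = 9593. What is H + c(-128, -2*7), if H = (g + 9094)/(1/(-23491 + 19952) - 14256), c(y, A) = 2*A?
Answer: -1478813646/50451985 ≈ -29.311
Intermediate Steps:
g = 9600 (g = 7 + 9593 = 9600)
H = -66158066/50451985 (H = (9600 + 9094)/(1/(-23491 + 19952) - 14256) = 18694/(1/(-3539) - 14256) = 18694/(-1/3539 - 14256) = 18694/(-50451985/3539) = 18694*(-3539/50451985) = -66158066/50451985 ≈ -1.3113)
H + c(-128, -2*7) = -66158066/50451985 + 2*(-2*7) = -66158066/50451985 + 2*(-14) = -66158066/50451985 - 28 = -1478813646/50451985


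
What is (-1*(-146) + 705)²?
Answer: 724201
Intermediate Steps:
(-1*(-146) + 705)² = (146 + 705)² = 851² = 724201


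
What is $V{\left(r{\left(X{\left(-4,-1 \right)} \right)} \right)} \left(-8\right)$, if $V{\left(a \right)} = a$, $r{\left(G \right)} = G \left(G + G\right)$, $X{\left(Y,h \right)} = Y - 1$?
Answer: $-400$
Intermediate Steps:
$X{\left(Y,h \right)} = -1 + Y$
$r{\left(G \right)} = 2 G^{2}$ ($r{\left(G \right)} = G 2 G = 2 G^{2}$)
$V{\left(r{\left(X{\left(-4,-1 \right)} \right)} \right)} \left(-8\right) = 2 \left(-1 - 4\right)^{2} \left(-8\right) = 2 \left(-5\right)^{2} \left(-8\right) = 2 \cdot 25 \left(-8\right) = 50 \left(-8\right) = -400$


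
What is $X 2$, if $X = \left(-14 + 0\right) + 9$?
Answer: $-10$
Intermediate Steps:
$X = -5$ ($X = -14 + 9 = -5$)
$X 2 = \left(-5\right) 2 = -10$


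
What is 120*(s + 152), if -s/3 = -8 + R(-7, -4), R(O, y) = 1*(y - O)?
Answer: 20040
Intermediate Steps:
R(O, y) = y - O
s = 15 (s = -3*(-8 + (-4 - 1*(-7))) = -3*(-8 + (-4 + 7)) = -3*(-8 + 3) = -3*(-5) = 15)
120*(s + 152) = 120*(15 + 152) = 120*167 = 20040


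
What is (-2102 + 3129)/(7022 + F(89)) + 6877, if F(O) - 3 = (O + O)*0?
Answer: 48311952/7025 ≈ 6877.1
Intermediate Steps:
F(O) = 3 (F(O) = 3 + (O + O)*0 = 3 + (2*O)*0 = 3 + 0 = 3)
(-2102 + 3129)/(7022 + F(89)) + 6877 = (-2102 + 3129)/(7022 + 3) + 6877 = 1027/7025 + 6877 = 48311952/7025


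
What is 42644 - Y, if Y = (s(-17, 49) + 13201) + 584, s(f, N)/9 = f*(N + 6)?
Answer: 37274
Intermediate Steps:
s(f, N) = 9*f*(6 + N) (s(f, N) = 9*(f*(N + 6)) = 9*(f*(6 + N)) = 9*f*(6 + N))
Y = 5370 (Y = (9*(-17)*(6 + 49) + 13201) + 584 = (9*(-17)*55 + 13201) + 584 = (-8415 + 13201) + 584 = 4786 + 584 = 5370)
42644 - Y = 42644 - 1*5370 = 42644 - 5370 = 37274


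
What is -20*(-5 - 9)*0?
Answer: 0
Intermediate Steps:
-20*(-5 - 9)*0 = -(-280)*0 = -20*0 = 0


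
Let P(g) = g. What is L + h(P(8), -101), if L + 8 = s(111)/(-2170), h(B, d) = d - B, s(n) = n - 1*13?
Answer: -18142/155 ≈ -117.05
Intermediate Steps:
s(n) = -13 + n (s(n) = n - 13 = -13 + n)
L = -1247/155 (L = -8 + (-13 + 111)/(-2170) = -8 + 98*(-1/2170) = -8 - 7/155 = -1247/155 ≈ -8.0452)
L + h(P(8), -101) = -1247/155 + (-101 - 1*8) = -1247/155 + (-101 - 8) = -1247/155 - 109 = -18142/155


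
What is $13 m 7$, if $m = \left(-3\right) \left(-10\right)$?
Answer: $2730$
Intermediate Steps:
$m = 30$
$13 m 7 = 13 \cdot 30 \cdot 7 = 390 \cdot 7 = 2730$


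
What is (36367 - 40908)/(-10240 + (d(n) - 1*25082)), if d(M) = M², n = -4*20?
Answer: 4541/28922 ≈ 0.15701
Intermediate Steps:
n = -80
(36367 - 40908)/(-10240 + (d(n) - 1*25082)) = (36367 - 40908)/(-10240 + ((-80)² - 1*25082)) = -4541/(-10240 + (6400 - 25082)) = -4541/(-10240 - 18682) = -4541/(-28922) = -4541*(-1/28922) = 4541/28922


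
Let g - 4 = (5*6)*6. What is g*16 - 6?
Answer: 2938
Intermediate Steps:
g = 184 (g = 4 + (5*6)*6 = 4 + 30*6 = 4 + 180 = 184)
g*16 - 6 = 184*16 - 6 = 2944 - 6 = 2938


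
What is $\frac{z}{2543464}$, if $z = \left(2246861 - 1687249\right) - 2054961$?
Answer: $- \frac{1495349}{2543464} \approx -0.58792$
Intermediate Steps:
$z = -1495349$ ($z = 559612 - 2054961 = -1495349$)
$\frac{z}{2543464} = - \frac{1495349}{2543464}$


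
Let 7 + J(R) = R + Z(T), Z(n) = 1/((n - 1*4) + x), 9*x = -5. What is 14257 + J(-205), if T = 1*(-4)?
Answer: 1081456/77 ≈ 14045.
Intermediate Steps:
x = -5/9 (x = (⅑)*(-5) = -5/9 ≈ -0.55556)
T = -4
Z(n) = 1/(-41/9 + n) (Z(n) = 1/((n - 1*4) - 5/9) = 1/((n - 4) - 5/9) = 1/((-4 + n) - 5/9) = 1/(-41/9 + n))
J(R) = -548/77 + R (J(R) = -7 + (R + 9/(-41 + 9*(-4))) = -7 + (R + 9/(-41 - 36)) = -7 + (R + 9/(-77)) = -7 + (R + 9*(-1/77)) = -7 + (R - 9/77) = -7 + (-9/77 + R) = -548/77 + R)
14257 + J(-205) = 14257 + (-548/77 - 205) = 14257 - 16333/77 = 1081456/77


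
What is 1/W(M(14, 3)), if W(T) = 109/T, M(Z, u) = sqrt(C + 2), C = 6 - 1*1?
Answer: sqrt(7)/109 ≈ 0.024273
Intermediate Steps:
C = 5 (C = 6 - 1 = 5)
M(Z, u) = sqrt(7) (M(Z, u) = sqrt(5 + 2) = sqrt(7))
1/W(M(14, 3)) = 1/(109/(sqrt(7))) = 1/(109*(sqrt(7)/7)) = 1/(109*sqrt(7)/7) = sqrt(7)/109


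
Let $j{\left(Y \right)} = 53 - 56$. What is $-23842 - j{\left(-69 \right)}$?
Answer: $-23839$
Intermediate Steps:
$j{\left(Y \right)} = -3$ ($j{\left(Y \right)} = 53 - 56 = -3$)
$-23842 - j{\left(-69 \right)} = -23842 - -3 = -23842 + 3 = -23839$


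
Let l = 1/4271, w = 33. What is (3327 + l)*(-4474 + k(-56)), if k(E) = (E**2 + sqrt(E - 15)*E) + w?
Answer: -18543551490/4271 - 795738608*I*sqrt(71)/4271 ≈ -4.3417e+6 - 1.5699e+6*I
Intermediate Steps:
k(E) = 33 + E**2 + E*sqrt(-15 + E) (k(E) = (E**2 + sqrt(E - 15)*E) + 33 = (E**2 + sqrt(-15 + E)*E) + 33 = (E**2 + E*sqrt(-15 + E)) + 33 = 33 + E**2 + E*sqrt(-15 + E))
l = 1/4271 ≈ 0.00023414
(3327 + l)*(-4474 + k(-56)) = (3327 + 1/4271)*(-4474 + (33 + (-56)**2 - 56*sqrt(-15 - 56))) = 14209618*(-4474 + (33 + 3136 - 56*I*sqrt(71)))/4271 = 14209618*(-4474 + (3169 - 56*I*sqrt(71)))/4271 = 14209618*(-1305 - 56*I*sqrt(71))/4271 = -18543551490/4271 - 795738608*I*sqrt(71)/4271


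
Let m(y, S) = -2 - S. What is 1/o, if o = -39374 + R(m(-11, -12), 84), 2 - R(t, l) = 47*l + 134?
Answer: -1/43454 ≈ -2.3013e-5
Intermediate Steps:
R(t, l) = -132 - 47*l (R(t, l) = 2 - (47*l + 134) = 2 - (134 + 47*l) = 2 + (-134 - 47*l) = -132 - 47*l)
o = -43454 (o = -39374 + (-132 - 47*84) = -39374 + (-132 - 3948) = -39374 - 4080 = -43454)
1/o = 1/(-43454) = -1/43454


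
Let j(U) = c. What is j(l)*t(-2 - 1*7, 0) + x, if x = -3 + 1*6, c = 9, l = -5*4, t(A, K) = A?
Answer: -78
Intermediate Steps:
l = -20
j(U) = 9
x = 3 (x = -3 + 6 = 3)
j(l)*t(-2 - 1*7, 0) + x = 9*(-2 - 1*7) + 3 = 9*(-2 - 7) + 3 = 9*(-9) + 3 = -81 + 3 = -78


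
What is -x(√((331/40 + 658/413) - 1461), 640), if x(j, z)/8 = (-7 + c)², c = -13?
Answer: -3200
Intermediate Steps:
x(j, z) = 3200 (x(j, z) = 8*(-7 - 13)² = 8*(-20)² = 8*400 = 3200)
-x(√((331/40 + 658/413) - 1461), 640) = -1*3200 = -3200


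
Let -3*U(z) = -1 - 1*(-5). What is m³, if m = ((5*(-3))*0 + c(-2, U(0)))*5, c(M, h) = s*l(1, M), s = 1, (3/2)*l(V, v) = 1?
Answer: 1000/27 ≈ 37.037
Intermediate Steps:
l(V, v) = ⅔ (l(V, v) = (⅔)*1 = ⅔)
U(z) = -4/3 (U(z) = -(-1 - 1*(-5))/3 = -(-1 + 5)/3 = -⅓*4 = -4/3)
c(M, h) = ⅔ (c(M, h) = 1*(⅔) = ⅔)
m = 10/3 (m = ((5*(-3))*0 + ⅔)*5 = (-15*0 + ⅔)*5 = (0 + ⅔)*5 = (⅔)*5 = 10/3 ≈ 3.3333)
m³ = (10/3)³ = 1000/27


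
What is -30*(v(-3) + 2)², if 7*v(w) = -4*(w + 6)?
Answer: -120/49 ≈ -2.4490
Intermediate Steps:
v(w) = -24/7 - 4*w/7 (v(w) = (-4*(w + 6))/7 = (-4*(6 + w))/7 = (-24 - 4*w)/7 = -24/7 - 4*w/7)
-30*(v(-3) + 2)² = -30*((-24/7 - 4/7*(-3)) + 2)² = -30*((-24/7 + 12/7) + 2)² = -30*(-12/7 + 2)² = -30*(2/7)² = -30*4/49 = -120/49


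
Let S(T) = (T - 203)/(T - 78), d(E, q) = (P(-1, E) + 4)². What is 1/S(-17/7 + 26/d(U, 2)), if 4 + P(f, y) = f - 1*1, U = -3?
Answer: 207/557 ≈ 0.37163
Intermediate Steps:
P(f, y) = -5 + f (P(f, y) = -4 + (f - 1*1) = -4 + (f - 1) = -4 + (-1 + f) = -5 + f)
d(E, q) = 4 (d(E, q) = ((-5 - 1) + 4)² = (-6 + 4)² = (-2)² = 4)
S(T) = (-203 + T)/(-78 + T)
1/S(-17/7 + 26/d(U, 2)) = 1/((-203 + (-17/7 + 26/4))/(-78 + (-17/7 + 26/4))) = 1/((-203 + (-17*⅐ + 26*(¼)))/(-78 + (-17*⅐ + 26*(¼)))) = 1/((-203 + (-17/7 + 13/2))/(-78 + (-17/7 + 13/2))) = 1/((-203 + 57/14)/(-78 + 57/14)) = 1/(-2785/14/(-1035/14)) = 1/(-14/1035*(-2785/14)) = 1/(557/207) = 207/557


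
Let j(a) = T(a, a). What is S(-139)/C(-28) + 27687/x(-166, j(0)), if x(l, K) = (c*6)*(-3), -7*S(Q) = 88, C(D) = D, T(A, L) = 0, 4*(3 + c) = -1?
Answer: 905300/1911 ≈ 473.73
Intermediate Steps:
c = -13/4 (c = -3 + (¼)*(-1) = -3 - ¼ = -13/4 ≈ -3.2500)
j(a) = 0
S(Q) = -88/7 (S(Q) = -⅐*88 = -88/7)
x(l, K) = 117/2 (x(l, K) = -13/4*6*(-3) = -39/2*(-3) = 117/2)
S(-139)/C(-28) + 27687/x(-166, j(0)) = -88/7/(-28) + 27687/(117/2) = -88/7*(-1/28) + 27687*(2/117) = 22/49 + 18458/39 = 905300/1911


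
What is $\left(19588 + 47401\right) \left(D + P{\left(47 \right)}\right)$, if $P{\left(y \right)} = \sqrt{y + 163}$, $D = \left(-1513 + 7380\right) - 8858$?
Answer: $-200364099 + 66989 \sqrt{210} \approx -1.9939 \cdot 10^{8}$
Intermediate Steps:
$D = -2991$ ($D = 5867 - 8858 = -2991$)
$P{\left(y \right)} = \sqrt{163 + y}$
$\left(19588 + 47401\right) \left(D + P{\left(47 \right)}\right) = \left(19588 + 47401\right) \left(-2991 + \sqrt{163 + 47}\right) = 66989 \left(-2991 + \sqrt{210}\right) = -200364099 + 66989 \sqrt{210}$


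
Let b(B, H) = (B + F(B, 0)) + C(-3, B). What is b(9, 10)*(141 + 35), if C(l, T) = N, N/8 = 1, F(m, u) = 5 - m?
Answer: 2288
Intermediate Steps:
N = 8 (N = 8*1 = 8)
C(l, T) = 8
b(B, H) = 13 (b(B, H) = (B + (5 - B)) + 8 = 5 + 8 = 13)
b(9, 10)*(141 + 35) = 13*(141 + 35) = 13*176 = 2288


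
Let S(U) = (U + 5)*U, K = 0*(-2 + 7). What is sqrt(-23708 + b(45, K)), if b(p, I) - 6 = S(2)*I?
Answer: I*sqrt(23702) ≈ 153.95*I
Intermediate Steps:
K = 0 (K = 0*5 = 0)
S(U) = U*(5 + U) (S(U) = (5 + U)*U = U*(5 + U))
b(p, I) = 6 + 14*I (b(p, I) = 6 + (2*(5 + 2))*I = 6 + (2*7)*I = 6 + 14*I)
sqrt(-23708 + b(45, K)) = sqrt(-23708 + (6 + 14*0)) = sqrt(-23708 + (6 + 0)) = sqrt(-23708 + 6) = sqrt(-23702) = I*sqrt(23702)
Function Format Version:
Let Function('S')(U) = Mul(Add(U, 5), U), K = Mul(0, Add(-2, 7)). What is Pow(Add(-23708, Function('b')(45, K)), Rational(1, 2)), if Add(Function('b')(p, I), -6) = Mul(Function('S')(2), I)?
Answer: Mul(I, Pow(23702, Rational(1, 2))) ≈ Mul(153.95, I)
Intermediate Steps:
K = 0 (K = Mul(0, 5) = 0)
Function('S')(U) = Mul(U, Add(5, U)) (Function('S')(U) = Mul(Add(5, U), U) = Mul(U, Add(5, U)))
Function('b')(p, I) = Add(6, Mul(14, I)) (Function('b')(p, I) = Add(6, Mul(Mul(2, Add(5, 2)), I)) = Add(6, Mul(Mul(2, 7), I)) = Add(6, Mul(14, I)))
Pow(Add(-23708, Function('b')(45, K)), Rational(1, 2)) = Pow(Add(-23708, Add(6, Mul(14, 0))), Rational(1, 2)) = Pow(Add(-23708, Add(6, 0)), Rational(1, 2)) = Pow(Add(-23708, 6), Rational(1, 2)) = Pow(-23702, Rational(1, 2)) = Mul(I, Pow(23702, Rational(1, 2)))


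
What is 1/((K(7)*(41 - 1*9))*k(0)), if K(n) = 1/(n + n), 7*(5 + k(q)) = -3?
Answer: -49/608 ≈ -0.080592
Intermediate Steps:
k(q) = -38/7 (k(q) = -5 + (⅐)*(-3) = -5 - 3/7 = -38/7)
K(n) = 1/(2*n)
1/((K(7)*(41 - 1*9))*k(0)) = 1/((((½)/7)*(41 - 1*9))*(-38/7)) = 1/((((½)*(⅐))*(41 - 9))*(-38/7)) = 1/(((1/14)*32)*(-38/7)) = 1/((16/7)*(-38/7)) = 1/(-608/49) = -49/608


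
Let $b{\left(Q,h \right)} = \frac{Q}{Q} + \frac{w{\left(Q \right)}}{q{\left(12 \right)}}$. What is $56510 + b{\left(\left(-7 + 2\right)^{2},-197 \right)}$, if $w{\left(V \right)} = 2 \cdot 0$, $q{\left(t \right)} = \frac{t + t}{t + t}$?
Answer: $56511$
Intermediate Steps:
$q{\left(t \right)} = 1$ ($q{\left(t \right)} = \frac{2 t}{2 t} = 2 t \frac{1}{2 t} = 1$)
$w{\left(V \right)} = 0$
$b{\left(Q,h \right)} = 1$ ($b{\left(Q,h \right)} = \frac{Q}{Q} + \frac{0}{1} = 1 + 0 \cdot 1 = 1 + 0 = 1$)
$56510 + b{\left(\left(-7 + 2\right)^{2},-197 \right)} = 56510 + 1 = 56511$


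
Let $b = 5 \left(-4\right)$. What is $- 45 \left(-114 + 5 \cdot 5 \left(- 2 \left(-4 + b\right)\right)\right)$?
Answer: $-48870$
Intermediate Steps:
$b = -20$
$- 45 \left(-114 + 5 \cdot 5 \left(- 2 \left(-4 + b\right)\right)\right) = - 45 \left(-114 + 5 \cdot 5 \left(- 2 \left(-4 - 20\right)\right)\right) = - 45 \left(-114 + 25 \left(\left(-2\right) \left(-24\right)\right)\right) = - 45 \left(-114 + 25 \cdot 48\right) = - 45 \left(-114 + 1200\right) = \left(-45\right) 1086 = -48870$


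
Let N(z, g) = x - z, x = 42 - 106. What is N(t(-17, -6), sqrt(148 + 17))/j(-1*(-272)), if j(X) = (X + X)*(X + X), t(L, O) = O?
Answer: -29/147968 ≈ -0.00019599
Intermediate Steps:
x = -64
j(X) = 4*X**2 (j(X) = (2*X)*(2*X) = 4*X**2)
N(z, g) = -64 - z
N(t(-17, -6), sqrt(148 + 17))/j(-1*(-272)) = (-64 - 1*(-6))/((4*(-1*(-272))**2)) = (-64 + 6)/((4*272**2)) = -58/(4*73984) = -58/295936 = -58*1/295936 = -29/147968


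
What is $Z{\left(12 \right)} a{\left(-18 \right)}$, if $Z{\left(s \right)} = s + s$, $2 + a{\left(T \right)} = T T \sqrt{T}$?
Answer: $-48 + 23328 i \sqrt{2} \approx -48.0 + 32991.0 i$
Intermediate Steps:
$a{\left(T \right)} = -2 + T^{\frac{5}{2}}$ ($a{\left(T \right)} = -2 + T T \sqrt{T} = -2 + T^{2} \sqrt{T} = -2 + T^{\frac{5}{2}}$)
$Z{\left(s \right)} = 2 s$
$Z{\left(12 \right)} a{\left(-18 \right)} = 2 \cdot 12 \left(-2 + \left(-18\right)^{\frac{5}{2}}\right) = 24 \left(-2 + 972 i \sqrt{2}\right) = -48 + 23328 i \sqrt{2}$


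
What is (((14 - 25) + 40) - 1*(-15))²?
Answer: 1936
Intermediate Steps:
(((14 - 25) + 40) - 1*(-15))² = ((-11 + 40) + 15)² = (29 + 15)² = 44² = 1936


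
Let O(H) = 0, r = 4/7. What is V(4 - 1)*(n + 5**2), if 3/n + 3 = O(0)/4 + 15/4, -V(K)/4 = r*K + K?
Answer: -3828/7 ≈ -546.86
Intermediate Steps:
r = 4/7 (r = 4*(1/7) = 4/7 ≈ 0.57143)
V(K) = -44*K/7 (V(K) = -4*(4*K/7 + K) = -44*K/7)
n = 4 (n = 3/(-3 + (0/4 + 15/4)) = 3/(-3 + (0*(1/4) + 15*(1/4))) = 3/(-3 + (0 + 15/4)) = 3/(-3 + 15/4) = 3/(3/4) = 3*(4/3) = 4)
V(4 - 1)*(n + 5**2) = (-44*(4 - 1)/7)*(4 + 5**2) = (-44/7*3)*(4 + 25) = -132/7*29 = -3828/7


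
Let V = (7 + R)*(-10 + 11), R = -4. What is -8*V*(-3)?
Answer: 72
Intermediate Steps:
V = 3 (V = (7 - 4)*(-10 + 11) = 3*1 = 3)
-8*V*(-3) = -8*3*(-3) = -24*(-3) = 72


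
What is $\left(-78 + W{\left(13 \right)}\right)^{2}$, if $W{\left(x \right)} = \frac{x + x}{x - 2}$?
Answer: $\frac{692224}{121} \approx 5720.9$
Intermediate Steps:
$W{\left(x \right)} = \frac{2 x}{-2 + x}$
$\left(-78 + W{\left(13 \right)}\right)^{2} = \left(-78 + 2 \cdot 13 \frac{1}{-2 + 13}\right)^{2} = \left(-78 + 2 \cdot 13 \cdot \frac{1}{11}\right)^{2} = \left(-78 + \frac{26}{11}\right)^{2} = \left(- \frac{832}{11}\right)^{2} = \frac{692224}{121}$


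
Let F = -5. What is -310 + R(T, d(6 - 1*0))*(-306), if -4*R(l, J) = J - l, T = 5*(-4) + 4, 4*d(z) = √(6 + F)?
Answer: 7465/8 ≈ 933.13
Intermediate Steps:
d(z) = ¼ (d(z) = √(6 - 5)/4 = √1/4 = (¼)*1 = ¼)
T = -16 (T = -20 + 4 = -16)
R(l, J) = -J/4 + l/4 (R(l, J) = -(J - l)/4 = -J/4 + l/4)
-310 + R(T, d(6 - 1*0))*(-306) = -310 + (-¼*¼ + (¼)*(-16))*(-306) = -310 + (-1/16 - 4)*(-306) = -310 - 65/16*(-306) = -310 + 9945/8 = 7465/8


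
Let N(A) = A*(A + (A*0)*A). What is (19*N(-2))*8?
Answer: 608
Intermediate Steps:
N(A) = A² (N(A) = A*(A + 0*A) = A*(A + 0) = A*A = A²)
(19*N(-2))*8 = (19*(-2)²)*8 = (19*4)*8 = 76*8 = 608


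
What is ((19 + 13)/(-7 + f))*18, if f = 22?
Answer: 192/5 ≈ 38.400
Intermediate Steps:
((19 + 13)/(-7 + f))*18 = ((19 + 13)/(-7 + 22))*18 = (32/15)*18 = 192/5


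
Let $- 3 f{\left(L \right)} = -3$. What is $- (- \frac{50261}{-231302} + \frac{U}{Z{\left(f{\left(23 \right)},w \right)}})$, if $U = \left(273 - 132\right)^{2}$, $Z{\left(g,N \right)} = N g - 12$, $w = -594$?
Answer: $\frac{380671408}{11680751} \approx 32.59$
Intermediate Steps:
$f{\left(L \right)} = 1$ ($f{\left(L \right)} = \left(- \frac{1}{3}\right) \left(-3\right) = 1$)
$Z{\left(g,N \right)} = -12 + N g$
$U = 19881$ ($U = 141^{2} = 19881$)
$- (- \frac{50261}{-231302} + \frac{U}{Z{\left(f{\left(23 \right)},w \right)}}) = - (- \frac{50261}{-231302} + \frac{19881}{-12 - 594}) = - (\left(-50261\right) \left(- \frac{1}{231302}\right) + \frac{19881}{-12 - 594}) = - (\frac{50261}{231302} + \frac{19881}{-606}) = - (\frac{50261}{231302} + 19881 \left(- \frac{1}{606}\right)) = - (\frac{50261}{231302} - \frac{6627}{202}) = \left(-1\right) \left(- \frac{380671408}{11680751}\right) = \frac{380671408}{11680751}$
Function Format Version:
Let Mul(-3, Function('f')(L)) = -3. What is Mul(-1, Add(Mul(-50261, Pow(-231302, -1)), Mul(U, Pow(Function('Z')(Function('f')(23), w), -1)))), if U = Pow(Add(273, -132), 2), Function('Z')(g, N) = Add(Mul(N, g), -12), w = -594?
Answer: Rational(380671408, 11680751) ≈ 32.590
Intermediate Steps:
Function('f')(L) = 1 (Function('f')(L) = Mul(Rational(-1, 3), -3) = 1)
Function('Z')(g, N) = Add(-12, Mul(N, g))
U = 19881 (U = Pow(141, 2) = 19881)
Mul(-1, Add(Mul(-50261, Pow(-231302, -1)), Mul(U, Pow(Function('Z')(Function('f')(23), w), -1)))) = Mul(-1, Add(Mul(-50261, Pow(-231302, -1)), Mul(19881, Pow(Add(-12, Mul(-594, 1)), -1)))) = Mul(-1, Add(Mul(-50261, Rational(-1, 231302)), Mul(19881, Pow(Add(-12, -594), -1)))) = Mul(-1, Add(Rational(50261, 231302), Mul(19881, Pow(-606, -1)))) = Mul(-1, Add(Rational(50261, 231302), Mul(19881, Rational(-1, 606)))) = Mul(-1, Add(Rational(50261, 231302), Rational(-6627, 202))) = Mul(-1, Rational(-380671408, 11680751)) = Rational(380671408, 11680751)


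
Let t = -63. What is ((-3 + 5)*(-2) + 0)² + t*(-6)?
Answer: 394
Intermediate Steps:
((-3 + 5)*(-2) + 0)² + t*(-6) = ((-3 + 5)*(-2) + 0)² - 63*(-6) = (2*(-2) + 0)² + 378 = (-4 + 0)² + 378 = (-4)² + 378 = 16 + 378 = 394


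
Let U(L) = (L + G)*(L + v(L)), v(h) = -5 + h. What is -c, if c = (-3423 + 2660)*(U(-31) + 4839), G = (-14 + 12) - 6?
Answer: 5685876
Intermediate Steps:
G = -8 (G = -2 - 6 = -8)
U(L) = (-8 + L)*(-5 + 2*L) (U(L) = (L - 8)*(L + (-5 + L)) = (-8 + L)*(-5 + 2*L))
c = -5685876 (c = (-3423 + 2660)*((40 - 21*(-31) + 2*(-31)**2) + 4839) = -763*((40 + 651 + 2*961) + 4839) = -763*((40 + 651 + 1922) + 4839) = -763*(2613 + 4839) = -763*7452 = -5685876)
-c = -1*(-5685876) = 5685876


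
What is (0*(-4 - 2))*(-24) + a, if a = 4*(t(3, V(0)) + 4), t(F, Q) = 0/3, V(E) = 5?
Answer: 16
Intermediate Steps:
t(F, Q) = 0 (t(F, Q) = 0*(⅓) = 0)
a = 16 (a = 4*(0 + 4) = 4*4 = 16)
(0*(-4 - 2))*(-24) + a = (0*(-4 - 2))*(-24) + 16 = (0*(-6))*(-24) + 16 = 0*(-24) + 16 = 0 + 16 = 16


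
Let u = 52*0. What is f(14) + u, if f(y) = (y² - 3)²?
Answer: 37249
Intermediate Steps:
u = 0
f(y) = (-3 + y²)²
f(14) + u = (-3 + 14²)² + 0 = (-3 + 196)² + 0 = 193² + 0 = 37249 + 0 = 37249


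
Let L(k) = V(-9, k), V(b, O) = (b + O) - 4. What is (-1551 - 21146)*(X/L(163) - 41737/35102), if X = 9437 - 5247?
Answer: -319611959051/526530 ≈ -6.0702e+5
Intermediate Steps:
V(b, O) = -4 + O + b (V(b, O) = (O + b) - 4 = -4 + O + b)
L(k) = -13 + k (L(k) = -4 + k - 9 = -13 + k)
X = 4190
(-1551 - 21146)*(X/L(163) - 41737/35102) = (-1551 - 21146)*(4190/(-13 + 163) - 41737/35102) = -22697*(4190/150 - 41737*1/35102) = -22697*(4190*(1/150) - 41737/35102) = -22697*(419/15 - 41737/35102) = -22697*14081683/526530 = -319611959051/526530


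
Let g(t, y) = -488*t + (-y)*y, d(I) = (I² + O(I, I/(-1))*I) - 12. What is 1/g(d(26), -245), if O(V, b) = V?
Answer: -1/713945 ≈ -1.4007e-6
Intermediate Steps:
d(I) = -12 + 2*I² (d(I) = (I² + I*I) - 12 = (I² + I²) - 12 = 2*I² - 12 = -12 + 2*I²)
g(t, y) = -y² - 488*t (g(t, y) = -488*t - y² = -y² - 488*t)
1/g(d(26), -245) = 1/(-1*(-245)² - 488*(-12 + 2*26²)) = 1/(-1*60025 - 488*(-12 + 2*676)) = 1/(-60025 - 488*(-12 + 1352)) = 1/(-60025 - 488*1340) = 1/(-60025 - 653920) = 1/(-713945) = -1/713945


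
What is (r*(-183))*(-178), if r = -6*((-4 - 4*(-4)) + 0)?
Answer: -2345328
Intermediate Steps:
r = -72 (r = -6*((-4 + 16) + 0) = -6*(12 + 0) = -6*12 = -72)
(r*(-183))*(-178) = -72*(-183)*(-178) = 13176*(-178) = -2345328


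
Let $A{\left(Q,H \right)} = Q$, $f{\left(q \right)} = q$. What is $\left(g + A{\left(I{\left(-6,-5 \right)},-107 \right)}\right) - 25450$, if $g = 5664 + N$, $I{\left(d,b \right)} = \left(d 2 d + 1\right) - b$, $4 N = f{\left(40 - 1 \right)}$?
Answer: $- \frac{78793}{4} \approx -19698.0$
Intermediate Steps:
$N = \frac{39}{4}$ ($N = \frac{40 - 1}{4} = \frac{1}{4} \cdot 39 = \frac{39}{4} \approx 9.75$)
$I{\left(d,b \right)} = 1 - b + 2 d^{2}$ ($I{\left(d,b \right)} = \left(2 d^{2} + 1\right) - b = \left(1 + 2 d^{2}\right) - b = 1 - b + 2 d^{2}$)
$g = \frac{22695}{4}$ ($g = 5664 + \frac{39}{4} = \frac{22695}{4} \approx 5673.8$)
$\left(g + A{\left(I{\left(-6,-5 \right)},-107 \right)}\right) - 25450 = \left(\frac{22695}{4} + \left(1 - -5 + 2 \left(-6\right)^{2}\right)\right) - 25450 = \left(\frac{22695}{4} + \left(1 + 5 + 2 \cdot 36\right)\right) - 25450 = \left(\frac{22695}{4} + \left(1 + 5 + 72\right)\right) - 25450 = \left(\frac{22695}{4} + 78\right) - 25450 = \frac{23007}{4} - 25450 = - \frac{78793}{4}$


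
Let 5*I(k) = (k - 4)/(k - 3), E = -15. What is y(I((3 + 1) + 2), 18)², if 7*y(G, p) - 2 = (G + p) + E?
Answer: 121/225 ≈ 0.53778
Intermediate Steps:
I(k) = (-4 + k)/(5*(-3 + k)) (I(k) = ((k - 4)/(k - 3))/5 = ((-4 + k)/(-3 + k))/5 = (-4 + k)/(5*(-3 + k)))
y(G, p) = -13/7 + G/7 + p/7 (y(G, p) = 2/7 + ((G + p) - 15)/7 = 2/7 + (-15 + G + p)/7 = 2/7 + (-15/7 + G/7 + p/7) = -13/7 + G/7 + p/7)
y(I((3 + 1) + 2), 18)² = (-13/7 + ((-4 + ((3 + 1) + 2))/(5*(-3 + ((3 + 1) + 2))))/7 + (⅐)*18)² = (-13/7 + ((-4 + (4 + 2))/(5*(-3 + (4 + 2))))/7 + 18/7)² = (-13/7 + ((-4 + 6)/(5*(-3 + 6)))/7 + 18/7)² = (-13/7 + ((⅕)*2/3)/7 + 18/7)² = (-13/7 + ((⅕)*(⅓)*2)/7 + 18/7)² = (-13/7 + (⅐)*(2/15) + 18/7)² = (-13/7 + 2/105 + 18/7)² = (11/15)² = 121/225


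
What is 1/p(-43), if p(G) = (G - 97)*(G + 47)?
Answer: -1/560 ≈ -0.0017857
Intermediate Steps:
p(G) = (-97 + G)*(47 + G)
1/p(-43) = 1/(-4559 + (-43)² - 50*(-43)) = 1/(-4559 + 1849 + 2150) = 1/(-560) = -1/560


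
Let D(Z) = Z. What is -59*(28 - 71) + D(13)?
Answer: 2550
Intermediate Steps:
-59*(28 - 71) + D(13) = -59*(28 - 71) + 13 = -59*(-43) + 13 = 2537 + 13 = 2550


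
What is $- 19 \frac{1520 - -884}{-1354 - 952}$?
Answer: $\frac{22838}{1153} \approx 19.807$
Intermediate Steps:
$- 19 \frac{1520 - -884}{-1354 - 952} = - 19 \frac{1520 + 884}{-2306} = - 19 \cdot 2404 \left(- \frac{1}{2306}\right) = \left(-19\right) \left(- \frac{1202}{1153}\right) = \frac{22838}{1153}$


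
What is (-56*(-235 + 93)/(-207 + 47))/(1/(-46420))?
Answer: 2307074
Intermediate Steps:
(-56*(-235 + 93)/(-207 + 47))/(1/(-46420)) = (-(-7952)/(-160))/(-1/46420) = -(-7952)*(-1)/160*(-46420) = -56*71/80*(-46420) = -497/10*(-46420) = 2307074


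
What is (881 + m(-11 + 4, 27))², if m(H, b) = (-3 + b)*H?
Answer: 508369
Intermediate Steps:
m(H, b) = H*(-3 + b)
(881 + m(-11 + 4, 27))² = (881 + (-11 + 4)*(-3 + 27))² = (881 - 7*24)² = (881 - 168)² = 713² = 508369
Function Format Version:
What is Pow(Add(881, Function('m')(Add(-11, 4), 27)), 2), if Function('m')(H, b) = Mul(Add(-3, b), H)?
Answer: 508369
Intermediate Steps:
Function('m')(H, b) = Mul(H, Add(-3, b))
Pow(Add(881, Function('m')(Add(-11, 4), 27)), 2) = Pow(Add(881, Mul(Add(-11, 4), Add(-3, 27))), 2) = Pow(Add(881, Mul(-7, 24)), 2) = Pow(Add(881, -168), 2) = Pow(713, 2) = 508369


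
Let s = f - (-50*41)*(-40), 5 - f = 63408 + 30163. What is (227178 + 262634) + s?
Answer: 314246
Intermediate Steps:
f = -93566 (f = 5 - (63408 + 30163) = 5 - 1*93571 = 5 - 93571 = -93566)
s = -175566 (s = -93566 - (-50*41)*(-40) = -93566 - (-2050)*(-40) = -93566 - 1*82000 = -93566 - 82000 = -175566)
(227178 + 262634) + s = (227178 + 262634) - 175566 = 489812 - 175566 = 314246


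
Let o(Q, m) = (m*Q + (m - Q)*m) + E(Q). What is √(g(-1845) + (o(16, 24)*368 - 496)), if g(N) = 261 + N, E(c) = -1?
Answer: 12*√1455 ≈ 457.73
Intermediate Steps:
o(Q, m) = -1 + Q*m + m*(m - Q) (o(Q, m) = (m*Q + (m - Q)*m) - 1 = (Q*m + m*(m - Q)) - 1 = -1 + Q*m + m*(m - Q))
√(g(-1845) + (o(16, 24)*368 - 496)) = √((261 - 1845) + ((-1 + 24²)*368 - 496)) = √(-1584 + ((-1 + 576)*368 - 496)) = √(-1584 + (575*368 - 496)) = √(-1584 + (211600 - 496)) = √(-1584 + 211104) = √209520 = 12*√1455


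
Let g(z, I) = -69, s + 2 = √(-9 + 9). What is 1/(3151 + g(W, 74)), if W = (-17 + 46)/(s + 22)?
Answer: 1/3082 ≈ 0.00032446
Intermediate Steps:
s = -2 (s = -2 + √(-9 + 9) = -2 + √0 = -2 + 0 = -2)
W = 29/20 (W = (-17 + 46)/(-2 + 22) = 29/20 ≈ 1.4500)
1/(3151 + g(W, 74)) = 1/(3151 - 69) = 1/3082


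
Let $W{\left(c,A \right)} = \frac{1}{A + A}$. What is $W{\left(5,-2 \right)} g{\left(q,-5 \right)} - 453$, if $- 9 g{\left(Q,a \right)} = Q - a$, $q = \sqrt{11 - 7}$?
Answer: $- \frac{16301}{36} \approx -452.81$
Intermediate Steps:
$W{\left(c,A \right)} = \frac{1}{2 A}$
$q = 2$ ($q = \sqrt{4} = 2$)
$g{\left(Q,a \right)} = - \frac{Q}{9} + \frac{a}{9}$ ($g{\left(Q,a \right)} = - \frac{Q - a}{9} = - \frac{Q}{9} + \frac{a}{9}$)
$W{\left(5,-2 \right)} g{\left(q,-5 \right)} - 453 = \frac{1}{2 \left(-2\right)} \left(\left(- \frac{1}{9}\right) 2 + \frac{1}{9} \left(-5\right)\right) - 453 = \frac{1}{2} \left(- \frac{1}{2}\right) \left(- \frac{2}{9} - \frac{5}{9}\right) - 453 = \left(- \frac{1}{4}\right) \left(- \frac{7}{9}\right) - 453 = \frac{7}{36} - 453 = - \frac{16301}{36}$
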